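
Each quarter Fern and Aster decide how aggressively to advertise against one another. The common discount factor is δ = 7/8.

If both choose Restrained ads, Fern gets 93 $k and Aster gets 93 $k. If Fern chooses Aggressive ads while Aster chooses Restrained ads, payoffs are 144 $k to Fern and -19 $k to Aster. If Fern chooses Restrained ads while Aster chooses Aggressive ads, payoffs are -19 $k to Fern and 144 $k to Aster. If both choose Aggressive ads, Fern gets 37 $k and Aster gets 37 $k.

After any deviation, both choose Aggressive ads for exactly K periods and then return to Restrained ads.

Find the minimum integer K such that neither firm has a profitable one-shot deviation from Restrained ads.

2

Need Σ_{k=1}^{K} δ^k ≥ (144−93)/(93−37) = 0.9107 at δ = 7/8.
At K = 1 the sum is 0.8750 < 0.9107; at K = 2 it is 1.6406 ≥ 0.9107.
So the minimum punishment length is K = 2.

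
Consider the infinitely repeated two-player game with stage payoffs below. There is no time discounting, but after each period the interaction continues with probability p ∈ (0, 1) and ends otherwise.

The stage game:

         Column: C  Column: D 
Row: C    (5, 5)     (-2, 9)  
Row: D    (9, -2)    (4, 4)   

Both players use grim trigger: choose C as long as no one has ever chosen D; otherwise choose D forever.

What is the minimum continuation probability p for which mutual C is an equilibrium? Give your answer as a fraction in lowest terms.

Expected cooperation value is 5 + p·5 + p²·5 + … = 5/(1−p); deviation gives 9 + p·4/(1−p).
5 ≥ 9(1−p) + 4p ⇒ 5p ≥ 4 ⇒ p ≥ 4/5.

4/5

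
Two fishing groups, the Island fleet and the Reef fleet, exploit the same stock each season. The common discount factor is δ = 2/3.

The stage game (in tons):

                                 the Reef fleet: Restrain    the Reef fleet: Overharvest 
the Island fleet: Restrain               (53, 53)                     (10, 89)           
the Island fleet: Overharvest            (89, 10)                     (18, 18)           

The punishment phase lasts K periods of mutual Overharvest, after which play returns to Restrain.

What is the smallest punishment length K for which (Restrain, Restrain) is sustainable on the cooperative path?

2

Need Σ_{k=1}^{K} δ^k ≥ (89−53)/(53−18) = 1.0286 at δ = 2/3.
At K = 1 the sum is 0.6667 < 1.0286; at K = 2 it is 1.1111 ≥ 1.0286.
So the minimum punishment length is K = 2.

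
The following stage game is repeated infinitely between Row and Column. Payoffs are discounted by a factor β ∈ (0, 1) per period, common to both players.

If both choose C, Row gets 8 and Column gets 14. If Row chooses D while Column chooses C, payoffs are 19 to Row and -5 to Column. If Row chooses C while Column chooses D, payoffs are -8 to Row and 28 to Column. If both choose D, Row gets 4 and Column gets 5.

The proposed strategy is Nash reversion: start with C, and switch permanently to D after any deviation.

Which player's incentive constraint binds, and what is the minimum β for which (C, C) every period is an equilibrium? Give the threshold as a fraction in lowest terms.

Row; β ≥ 11/15

Row: cooperation gives 8 each period; deviation gives 19 once then 4 forever.
  8/(1−β) ≥ 19 + 4β/(1−β) ⇒ β ≥ 11/15.
Column: cooperation gives 14 each period; deviation gives 28 once then 5 forever.
  β ≥ 14/23.
Both must hold, so the binding constraint is Row's: β ≥ 11/15.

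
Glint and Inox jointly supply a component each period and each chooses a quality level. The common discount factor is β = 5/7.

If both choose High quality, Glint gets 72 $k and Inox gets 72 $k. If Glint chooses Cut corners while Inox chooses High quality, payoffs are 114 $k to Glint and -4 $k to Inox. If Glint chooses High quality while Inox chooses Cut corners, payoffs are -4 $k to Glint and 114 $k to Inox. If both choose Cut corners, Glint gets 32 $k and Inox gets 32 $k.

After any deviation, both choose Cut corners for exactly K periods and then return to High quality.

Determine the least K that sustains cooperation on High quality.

2

No profitable deviation requires (72−32)(β+…+β^K) ≥ 114−72, i.e. β+…+β^K ≥ 21/20 ≈ 1.0500.
With β = 5/7, the partial sums are K=1: 0.7143, K=2: 1.2245.
K = 2 is the first length at which the sum reaches 1.0500.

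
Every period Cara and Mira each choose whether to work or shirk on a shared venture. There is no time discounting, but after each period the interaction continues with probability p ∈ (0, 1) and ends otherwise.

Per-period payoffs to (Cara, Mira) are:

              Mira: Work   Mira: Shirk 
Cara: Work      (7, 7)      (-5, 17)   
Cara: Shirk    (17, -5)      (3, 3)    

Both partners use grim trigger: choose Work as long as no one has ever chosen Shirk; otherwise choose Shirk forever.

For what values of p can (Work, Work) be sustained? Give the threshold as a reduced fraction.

5/7

With no time discounting, the continuation probability p plays the role of the discount factor.
Grim-trigger IC: 7/(1−p) ≥ 17 + 3p/(1−p) ⇒ p ≥ (17−7)/(17−3) = 5/7.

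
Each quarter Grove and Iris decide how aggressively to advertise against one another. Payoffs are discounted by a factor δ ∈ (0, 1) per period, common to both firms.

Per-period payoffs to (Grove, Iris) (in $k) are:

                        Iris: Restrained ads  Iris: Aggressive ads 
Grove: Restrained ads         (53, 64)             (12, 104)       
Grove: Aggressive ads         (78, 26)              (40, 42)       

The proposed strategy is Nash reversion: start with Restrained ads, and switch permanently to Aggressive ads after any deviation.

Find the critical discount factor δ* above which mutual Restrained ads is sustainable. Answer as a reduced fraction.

25/38

For Grove: deviation gain 78−53 = 25, per-period punishment loss 53−40 = 13. IC gives δ ≥ 25/38.
For Iris: gain 40, loss 22 per period, so δ ≥ 40/62 = 20/31.
The tighter constraint is Grove's, so cooperation needs δ ≥ 25/38.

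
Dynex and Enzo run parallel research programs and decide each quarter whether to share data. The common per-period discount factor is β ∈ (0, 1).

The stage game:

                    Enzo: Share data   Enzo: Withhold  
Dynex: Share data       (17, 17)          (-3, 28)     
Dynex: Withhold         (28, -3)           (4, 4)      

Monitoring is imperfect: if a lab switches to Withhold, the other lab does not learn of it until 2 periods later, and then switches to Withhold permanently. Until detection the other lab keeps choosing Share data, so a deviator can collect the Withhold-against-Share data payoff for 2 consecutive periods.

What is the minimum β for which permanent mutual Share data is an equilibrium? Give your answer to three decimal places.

0.677

The best deviation is to choose Withhold for all 2 undetected periods, earning 28 each, then 4 forever once detected.
Deviation value: 28(1−β^2)/(1−β) + 4β^2/(1−β); cooperation value: 17/(1−β).
IC: 17 ≥ 28(1−β^2) + 4β^2 = 28 − 24β^2.
So β^2 ≥ 11/24, giving β ≥ (11/24)^(1/2) ≈ 0.677.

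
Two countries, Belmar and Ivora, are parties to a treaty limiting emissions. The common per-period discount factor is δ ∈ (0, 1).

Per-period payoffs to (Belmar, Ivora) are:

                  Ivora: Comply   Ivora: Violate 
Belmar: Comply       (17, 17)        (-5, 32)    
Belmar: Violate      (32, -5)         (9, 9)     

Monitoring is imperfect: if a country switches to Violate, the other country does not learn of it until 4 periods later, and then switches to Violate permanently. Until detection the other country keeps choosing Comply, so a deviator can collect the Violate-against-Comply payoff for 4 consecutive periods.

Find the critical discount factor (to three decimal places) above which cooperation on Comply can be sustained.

A deviator earns 32 for 4 periods, then 9 forever; cooperating earns 17 forever. Multiplying the IC by (1−δ):
17 ≥ 32(1−δ^4) + 9δ^4, so 23·δ^4 ≥ 15 and δ^4 ≥ 15/23.
δ ≥ (15/23)^(1/4) ≈ 0.899.

0.899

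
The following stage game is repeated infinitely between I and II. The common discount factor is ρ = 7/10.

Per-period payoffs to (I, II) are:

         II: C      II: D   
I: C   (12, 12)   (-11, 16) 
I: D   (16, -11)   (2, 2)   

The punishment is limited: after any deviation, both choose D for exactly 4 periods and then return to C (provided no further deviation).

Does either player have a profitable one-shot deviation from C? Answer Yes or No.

Comparing payoff streams over the 5 periods until play realigns: cooperate → 12(1+ρ+…+ρ^4); deviate → 16 + 2(ρ+…+ρ^4).
Cooperation is sustained iff (12−2)(ρ+…+ρ^4) ≥ 16−12.
ρ+…+ρ^4 = 7/10·(1−(7/10)^4)/(1−7/10) = 1.7731, and (16−12)/(12−2) = 0.4000.
1.7731 ≥ 0.4000, so cooperation is sustainable.

No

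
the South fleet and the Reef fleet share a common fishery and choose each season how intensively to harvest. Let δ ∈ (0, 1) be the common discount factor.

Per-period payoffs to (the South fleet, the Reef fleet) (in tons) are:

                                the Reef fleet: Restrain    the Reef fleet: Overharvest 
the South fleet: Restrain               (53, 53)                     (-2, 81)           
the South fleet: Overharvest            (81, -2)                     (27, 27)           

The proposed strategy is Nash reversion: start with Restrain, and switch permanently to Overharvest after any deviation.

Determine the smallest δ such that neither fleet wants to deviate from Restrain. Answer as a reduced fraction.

14/27

Cooperation forever yields 53 each period: 53/(1−δ).
Deviating yields 81 once, then 27 forever: 81 + 27δ/(1−δ).
No profitable deviation requires 53/(1−δ) ≥ 81 + 27δ/(1−δ).
Multiplying by (1−δ): 53 ≥ 81(1−δ) + 27δ = 81 − 54δ.
So 54δ ≥ 28, i.e. δ ≥ 28/54 = 14/27.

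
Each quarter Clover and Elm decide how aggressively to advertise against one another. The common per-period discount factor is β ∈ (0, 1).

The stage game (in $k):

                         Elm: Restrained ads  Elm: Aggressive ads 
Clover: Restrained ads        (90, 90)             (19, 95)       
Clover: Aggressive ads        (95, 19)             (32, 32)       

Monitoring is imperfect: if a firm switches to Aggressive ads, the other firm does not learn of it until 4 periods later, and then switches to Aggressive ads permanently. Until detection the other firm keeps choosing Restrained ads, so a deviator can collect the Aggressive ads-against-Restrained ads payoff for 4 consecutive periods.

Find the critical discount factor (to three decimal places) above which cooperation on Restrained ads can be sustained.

0.531

The best deviation is to choose Aggressive ads for all 4 undetected periods, earning 95 each, then 32 forever once detected.
Deviation value: 95(1−β^4)/(1−β) + 32β^4/(1−β); cooperation value: 90/(1−β).
IC: 90 ≥ 95(1−β^4) + 32β^4 = 95 − 63β^4.
So β^4 ≥ 5/63, giving β ≥ (5/63)^(1/4) ≈ 0.531.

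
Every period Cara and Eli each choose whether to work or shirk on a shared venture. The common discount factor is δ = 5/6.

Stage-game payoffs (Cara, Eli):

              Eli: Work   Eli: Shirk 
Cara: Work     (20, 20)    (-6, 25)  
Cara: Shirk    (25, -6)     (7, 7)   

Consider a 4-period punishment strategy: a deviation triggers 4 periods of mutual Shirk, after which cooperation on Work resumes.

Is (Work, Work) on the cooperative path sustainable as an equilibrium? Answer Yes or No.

IC: δ+…+δ^4 ≥ (25−20)/(20−7) = 5/13.
At δ = 5/6: partial sum = 2.5887 ≥ 0.3846. Cooperation sustainable.

Yes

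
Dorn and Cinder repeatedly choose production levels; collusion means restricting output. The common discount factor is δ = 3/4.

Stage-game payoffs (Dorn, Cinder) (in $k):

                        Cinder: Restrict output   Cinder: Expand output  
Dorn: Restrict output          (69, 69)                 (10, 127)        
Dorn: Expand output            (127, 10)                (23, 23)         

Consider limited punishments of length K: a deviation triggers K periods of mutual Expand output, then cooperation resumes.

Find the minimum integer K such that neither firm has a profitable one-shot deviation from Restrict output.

No profitable deviation requires (69−23)(δ+…+δ^K) ≥ 127−69, i.e. δ+…+δ^K ≥ 29/23 ≈ 1.2609.
With δ = 3/4, the partial sums are K=1: 0.7500, K=2: 1.3125.
K = 2 is the first length at which the sum reaches 1.2609.

2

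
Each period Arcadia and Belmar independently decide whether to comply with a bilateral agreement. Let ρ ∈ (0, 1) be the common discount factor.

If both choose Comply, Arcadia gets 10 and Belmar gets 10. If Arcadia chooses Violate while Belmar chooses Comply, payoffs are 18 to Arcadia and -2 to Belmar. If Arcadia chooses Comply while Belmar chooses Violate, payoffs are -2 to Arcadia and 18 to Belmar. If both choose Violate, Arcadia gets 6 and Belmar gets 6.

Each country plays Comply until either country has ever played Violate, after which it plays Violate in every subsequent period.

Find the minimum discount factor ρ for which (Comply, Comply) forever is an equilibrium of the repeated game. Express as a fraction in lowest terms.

10/(1−ρ) ≥ 18 + 6ρ/(1−ρ)
10 ≥ 18 − 12ρ
ρ ≥ 8/12 = 2/3.

2/3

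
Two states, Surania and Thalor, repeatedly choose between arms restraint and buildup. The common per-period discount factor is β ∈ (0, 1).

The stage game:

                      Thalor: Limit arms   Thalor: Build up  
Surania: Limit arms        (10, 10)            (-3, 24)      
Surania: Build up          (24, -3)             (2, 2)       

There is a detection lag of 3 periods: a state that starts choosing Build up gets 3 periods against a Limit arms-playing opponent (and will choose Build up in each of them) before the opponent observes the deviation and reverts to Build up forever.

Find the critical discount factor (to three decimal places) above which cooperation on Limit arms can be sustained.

Deviating for the 3 undetected periods gains 24−10 = 14 per period over cooperation, then loses 10−2 = 8 per period forever once punishment starts.
Gain: 14(1 + β + … + β^2); loss: 8·β^3/(1−β).
No profitable deviation ⇔ 14(1−β^3) ≤ 8·β^3, i.e. β^3 ≥ 14/(14+8) = 7/11.
Hence β ≥ (7/11)^(1/3) ≈ 0.860.

0.860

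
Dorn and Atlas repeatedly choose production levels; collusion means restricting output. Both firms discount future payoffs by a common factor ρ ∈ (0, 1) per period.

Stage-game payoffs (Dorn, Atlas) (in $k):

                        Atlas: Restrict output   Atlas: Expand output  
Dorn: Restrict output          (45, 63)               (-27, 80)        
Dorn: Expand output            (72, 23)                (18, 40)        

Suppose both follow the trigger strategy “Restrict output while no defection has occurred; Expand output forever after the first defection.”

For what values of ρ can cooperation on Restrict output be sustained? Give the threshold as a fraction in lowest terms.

1/2

For Dorn: deviation gain 72−45 = 27, per-period punishment loss 45−18 = 27. IC gives ρ ≥ 27/54 = 1/2.
For Atlas: gain 17, loss 23 per period, so ρ ≥ 17/40.
The tighter constraint is Dorn's, so cooperation needs ρ ≥ 1/2.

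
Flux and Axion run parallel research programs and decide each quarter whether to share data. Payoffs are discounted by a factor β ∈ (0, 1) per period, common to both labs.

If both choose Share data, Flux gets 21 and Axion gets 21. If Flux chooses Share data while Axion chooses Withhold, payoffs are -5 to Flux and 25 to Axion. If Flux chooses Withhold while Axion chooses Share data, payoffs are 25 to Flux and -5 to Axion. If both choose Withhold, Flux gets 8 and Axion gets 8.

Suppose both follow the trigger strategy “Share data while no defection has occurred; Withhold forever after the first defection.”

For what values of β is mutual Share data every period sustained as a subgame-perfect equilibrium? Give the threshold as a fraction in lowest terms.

4/17

Cooperation forever yields 21 each period: 21/(1−β).
Deviating yields 25 once, then 8 forever: 25 + 8β/(1−β).
No profitable deviation requires 21/(1−β) ≥ 25 + 8β/(1−β).
Multiplying by (1−β): 21 ≥ 25(1−β) + 8β = 25 − 17β.
So 17β ≥ 4, i.e. β ≥ 4/17.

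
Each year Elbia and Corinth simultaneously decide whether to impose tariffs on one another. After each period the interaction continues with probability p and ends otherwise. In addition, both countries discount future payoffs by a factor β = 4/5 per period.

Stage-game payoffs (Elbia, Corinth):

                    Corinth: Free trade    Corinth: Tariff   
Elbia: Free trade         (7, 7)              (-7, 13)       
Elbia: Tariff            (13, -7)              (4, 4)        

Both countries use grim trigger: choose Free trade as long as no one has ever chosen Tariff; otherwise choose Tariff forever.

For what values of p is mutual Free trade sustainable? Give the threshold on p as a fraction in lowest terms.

Expected continuation weight on next period's payoff is β·p = 4/5·p, which plays the role of the discount factor.
Cooperation requires 4/5·p ≥ (13−7)/(13−4) = 2/3, hence p ≥ 5/6.

5/6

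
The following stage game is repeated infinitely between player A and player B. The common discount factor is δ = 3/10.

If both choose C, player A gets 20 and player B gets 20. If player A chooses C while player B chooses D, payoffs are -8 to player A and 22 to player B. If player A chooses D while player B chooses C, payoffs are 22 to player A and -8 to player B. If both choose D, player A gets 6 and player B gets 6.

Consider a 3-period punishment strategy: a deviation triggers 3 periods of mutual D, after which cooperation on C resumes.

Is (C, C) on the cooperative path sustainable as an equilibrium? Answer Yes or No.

Yes

IC: δ+…+δ^3 ≥ (22−20)/(20−6) = 1/7.
At δ = 3/10: partial sum = 0.4170 ≥ 0.1429. Cooperation sustainable.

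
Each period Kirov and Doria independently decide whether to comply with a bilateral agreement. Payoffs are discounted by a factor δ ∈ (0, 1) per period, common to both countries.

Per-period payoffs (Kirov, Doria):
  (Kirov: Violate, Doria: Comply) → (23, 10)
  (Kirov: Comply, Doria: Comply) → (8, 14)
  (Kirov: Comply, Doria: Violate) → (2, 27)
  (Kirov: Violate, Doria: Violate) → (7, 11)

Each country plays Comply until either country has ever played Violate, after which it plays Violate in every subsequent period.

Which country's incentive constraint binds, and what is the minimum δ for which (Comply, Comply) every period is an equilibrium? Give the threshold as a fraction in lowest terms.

Kirov; δ ≥ 15/16

Kirov's threshold: (23−8)/(23−7) = 15/16.
Doria's threshold: (27−14)/(27−11) = 13/16.
15/16 > 13/16, so Kirov binds and δ* = 15/16.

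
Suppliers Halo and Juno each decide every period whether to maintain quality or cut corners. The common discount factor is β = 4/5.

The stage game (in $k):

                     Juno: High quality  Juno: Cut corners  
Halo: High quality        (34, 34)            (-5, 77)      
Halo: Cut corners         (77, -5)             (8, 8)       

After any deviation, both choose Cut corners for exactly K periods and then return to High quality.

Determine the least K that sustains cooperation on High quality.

3

IC: β(1−β^K)/(1−β) ≥ (77−34)/(34−8) = 43/26.
With β = 4/5: need 1 − β^K ≥ 43/26·(1−4/5)/(4/5), i.e. β^K ≤ 0.5865.
Since (4/5)^2 = 0.6400 and (4/5)^3 = 0.5120, the smallest such K is 3.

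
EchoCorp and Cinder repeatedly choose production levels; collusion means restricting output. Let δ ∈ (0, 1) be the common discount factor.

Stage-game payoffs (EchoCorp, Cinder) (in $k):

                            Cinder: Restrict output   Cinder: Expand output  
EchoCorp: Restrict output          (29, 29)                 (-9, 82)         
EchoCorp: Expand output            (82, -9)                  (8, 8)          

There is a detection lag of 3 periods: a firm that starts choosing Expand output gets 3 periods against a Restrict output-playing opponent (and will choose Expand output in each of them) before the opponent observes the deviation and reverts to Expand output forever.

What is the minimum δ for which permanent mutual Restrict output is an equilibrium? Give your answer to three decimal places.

Deviating for the 3 undetected periods gains 82−29 = 53 per period over cooperation, then loses 29−8 = 21 per period forever once punishment starts.
Gain: 53(1 + δ + … + δ^2); loss: 21·δ^3/(1−δ).
No profitable deviation ⇔ 53(1−δ^3) ≤ 21·δ^3, i.e. δ^3 ≥ 53/(53+21) = 53/74.
Hence δ ≥ (53/74)^(1/3) ≈ 0.895.

0.895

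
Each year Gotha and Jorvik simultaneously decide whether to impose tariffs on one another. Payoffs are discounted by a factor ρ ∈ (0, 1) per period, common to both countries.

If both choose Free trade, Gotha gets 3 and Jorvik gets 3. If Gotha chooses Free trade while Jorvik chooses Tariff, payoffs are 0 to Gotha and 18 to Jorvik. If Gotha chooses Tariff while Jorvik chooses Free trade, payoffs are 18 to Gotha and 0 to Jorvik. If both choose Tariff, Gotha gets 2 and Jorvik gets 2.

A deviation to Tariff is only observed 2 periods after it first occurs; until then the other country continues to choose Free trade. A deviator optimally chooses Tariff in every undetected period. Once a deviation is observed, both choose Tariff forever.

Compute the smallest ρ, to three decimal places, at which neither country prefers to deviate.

0.968

The best deviation is to choose Tariff for all 2 undetected periods, earning 18 each, then 2 forever once detected.
Deviation value: 18(1−ρ^2)/(1−ρ) + 2ρ^2/(1−ρ); cooperation value: 3/(1−ρ).
IC: 3 ≥ 18(1−ρ^2) + 2ρ^2 = 18 − 16ρ^2.
So ρ^2 ≥ 15/16, giving ρ ≥ (15/16)^(1/2) ≈ 0.968.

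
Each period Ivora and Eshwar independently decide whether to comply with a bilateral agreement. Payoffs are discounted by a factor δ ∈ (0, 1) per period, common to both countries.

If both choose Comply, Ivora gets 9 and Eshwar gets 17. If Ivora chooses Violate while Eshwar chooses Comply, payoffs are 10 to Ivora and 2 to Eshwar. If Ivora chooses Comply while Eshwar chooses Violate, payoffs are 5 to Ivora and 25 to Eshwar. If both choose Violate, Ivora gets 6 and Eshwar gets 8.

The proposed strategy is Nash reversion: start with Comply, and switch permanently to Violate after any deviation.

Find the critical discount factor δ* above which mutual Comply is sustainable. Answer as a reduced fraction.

Ivora's threshold: (10−9)/(10−6) = 1/4.
Eshwar's threshold: (25−17)/(25−8) = 8/17.
1/4 < 8/17, so Eshwar binds and δ* = 8/17.

8/17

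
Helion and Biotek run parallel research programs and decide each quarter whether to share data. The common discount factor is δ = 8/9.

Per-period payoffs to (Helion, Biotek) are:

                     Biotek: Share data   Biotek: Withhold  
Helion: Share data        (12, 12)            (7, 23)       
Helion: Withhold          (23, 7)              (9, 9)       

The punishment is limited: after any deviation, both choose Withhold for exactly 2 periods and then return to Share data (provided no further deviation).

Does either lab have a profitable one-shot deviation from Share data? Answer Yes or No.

Yes

A one-shot deviation gives 23 now, then 9 for 2 periods, then back to 12.
Gain from deviating: (23−12) today; loss: (12−9) in each of the next 2 periods.
No-deviation condition: (12−9)(δ+…+δ^2) ≥ 23−12, i.e. δ+…+δ^2 ≥ 11/3.
At δ = 8/9: δ+…+δ^2 = 1.6790 < 3.6667.
So cooperation is not sustainable.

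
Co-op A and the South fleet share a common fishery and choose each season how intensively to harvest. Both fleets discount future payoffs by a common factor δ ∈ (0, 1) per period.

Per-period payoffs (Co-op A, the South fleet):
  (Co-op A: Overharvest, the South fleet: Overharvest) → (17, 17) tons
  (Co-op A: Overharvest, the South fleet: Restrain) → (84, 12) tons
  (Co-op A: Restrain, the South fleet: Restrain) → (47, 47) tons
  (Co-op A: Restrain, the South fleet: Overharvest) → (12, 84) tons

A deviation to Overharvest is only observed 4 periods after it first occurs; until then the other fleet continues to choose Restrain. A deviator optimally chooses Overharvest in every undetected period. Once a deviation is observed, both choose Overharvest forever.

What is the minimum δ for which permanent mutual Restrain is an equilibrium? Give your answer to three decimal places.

The best deviation is to choose Overharvest for all 4 undetected periods, earning 84 each, then 17 forever once detected.
Deviation value: 84(1−δ^4)/(1−δ) + 17δ^4/(1−δ); cooperation value: 47/(1−δ).
IC: 47 ≥ 84(1−δ^4) + 17δ^4 = 84 − 67δ^4.
So δ^4 ≥ 37/67, giving δ ≥ (37/67)^(1/4) ≈ 0.862.

0.862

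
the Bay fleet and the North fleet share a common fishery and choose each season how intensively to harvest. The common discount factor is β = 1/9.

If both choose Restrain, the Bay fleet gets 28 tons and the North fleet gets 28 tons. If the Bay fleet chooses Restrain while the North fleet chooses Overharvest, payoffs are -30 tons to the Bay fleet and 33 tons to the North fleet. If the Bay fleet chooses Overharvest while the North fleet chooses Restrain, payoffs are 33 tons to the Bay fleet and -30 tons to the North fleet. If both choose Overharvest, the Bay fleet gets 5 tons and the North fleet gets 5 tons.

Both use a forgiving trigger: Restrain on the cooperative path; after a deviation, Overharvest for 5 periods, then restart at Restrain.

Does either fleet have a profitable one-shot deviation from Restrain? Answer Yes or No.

Yes

A one-shot deviation gives 33 now, then 5 for 5 periods, then back to 28.
Gain from deviating: (33−28) today; loss: (28−5) in each of the next 5 periods.
No-deviation condition: (28−5)(β+…+β^5) ≥ 33−28, i.e. β+…+β^5 ≥ 5/23.
At β = 1/9: β+…+β^5 = 0.1250 < 0.2174.
So cooperation is not sustainable.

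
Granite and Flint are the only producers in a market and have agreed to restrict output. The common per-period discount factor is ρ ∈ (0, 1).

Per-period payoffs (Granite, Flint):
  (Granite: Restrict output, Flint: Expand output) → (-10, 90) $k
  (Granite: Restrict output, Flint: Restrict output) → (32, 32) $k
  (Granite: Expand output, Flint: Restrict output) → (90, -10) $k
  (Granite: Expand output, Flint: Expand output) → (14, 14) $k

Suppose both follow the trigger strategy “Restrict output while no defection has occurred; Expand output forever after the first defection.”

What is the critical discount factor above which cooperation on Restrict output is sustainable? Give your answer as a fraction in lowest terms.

32/(1−ρ) ≥ 90 + 14ρ/(1−ρ)
32 ≥ 90 − 76ρ
ρ ≥ 58/76 = 29/38.

29/38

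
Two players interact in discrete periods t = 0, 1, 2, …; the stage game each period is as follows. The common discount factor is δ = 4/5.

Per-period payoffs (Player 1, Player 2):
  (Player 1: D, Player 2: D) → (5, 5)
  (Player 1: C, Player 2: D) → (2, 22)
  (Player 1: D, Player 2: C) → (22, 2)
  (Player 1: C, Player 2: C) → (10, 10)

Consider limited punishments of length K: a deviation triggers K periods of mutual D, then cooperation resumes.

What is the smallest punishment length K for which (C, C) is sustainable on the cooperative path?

IC: δ(1−δ^K)/(1−δ) ≥ (22−10)/(10−5) = 12/5.
With δ = 4/5: need 1 − δ^K ≥ 12/5·(1−4/5)/(4/5), i.e. δ^K ≤ 0.4000.
Since (4/5)^4 = 0.4096 and (4/5)^5 = 0.3277, the smallest such K is 5.

5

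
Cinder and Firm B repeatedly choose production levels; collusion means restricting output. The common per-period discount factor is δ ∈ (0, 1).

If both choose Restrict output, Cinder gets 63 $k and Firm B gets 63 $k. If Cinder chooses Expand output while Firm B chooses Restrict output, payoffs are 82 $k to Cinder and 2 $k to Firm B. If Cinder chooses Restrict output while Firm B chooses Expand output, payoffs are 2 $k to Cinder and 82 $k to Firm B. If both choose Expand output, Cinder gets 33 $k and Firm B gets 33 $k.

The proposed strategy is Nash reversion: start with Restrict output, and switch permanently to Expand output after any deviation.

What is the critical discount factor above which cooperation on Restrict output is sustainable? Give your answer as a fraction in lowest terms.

Under grim trigger the critical discount factor is (T−C)/(T−P) with T = 82, C = 63, P = 33.
δ* = (82−63)/(82−33) = 19/49.

19/49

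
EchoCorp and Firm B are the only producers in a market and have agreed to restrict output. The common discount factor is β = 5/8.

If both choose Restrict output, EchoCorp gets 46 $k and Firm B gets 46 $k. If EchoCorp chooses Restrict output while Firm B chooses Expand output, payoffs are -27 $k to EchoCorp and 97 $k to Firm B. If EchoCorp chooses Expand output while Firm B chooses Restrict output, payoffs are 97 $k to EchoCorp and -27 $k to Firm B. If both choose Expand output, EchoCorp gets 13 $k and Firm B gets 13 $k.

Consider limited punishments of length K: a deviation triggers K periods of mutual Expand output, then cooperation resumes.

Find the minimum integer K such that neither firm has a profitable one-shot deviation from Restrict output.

No profitable deviation requires (46−13)(β+…+β^K) ≥ 97−46, i.e. β+…+β^K ≥ 17/11 ≈ 1.5455.
With β = 5/8, the partial sums are K=1: 0.6250, K=2: 1.0156, K=3: 1.2598, K=4: 1.4124, K=5: 1.5077, K=6: 1.5673.
K = 6 is the first length at which the sum reaches 1.5455.

6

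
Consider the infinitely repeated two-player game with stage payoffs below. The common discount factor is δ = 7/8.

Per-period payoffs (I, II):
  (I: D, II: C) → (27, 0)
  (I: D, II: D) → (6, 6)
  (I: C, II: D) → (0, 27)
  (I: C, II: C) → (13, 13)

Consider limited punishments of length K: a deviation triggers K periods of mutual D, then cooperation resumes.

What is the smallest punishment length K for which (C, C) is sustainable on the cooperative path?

3

IC: δ(1−δ^K)/(1−δ) ≥ (27−13)/(13−6) = 2.
With δ = 7/8: need 1 − δ^K ≥ 2·(1−7/8)/(7/8), i.e. δ^K ≤ 0.7143.
Since (7/8)^2 = 0.7656 and (7/8)^3 = 0.6699, the smallest such K is 3.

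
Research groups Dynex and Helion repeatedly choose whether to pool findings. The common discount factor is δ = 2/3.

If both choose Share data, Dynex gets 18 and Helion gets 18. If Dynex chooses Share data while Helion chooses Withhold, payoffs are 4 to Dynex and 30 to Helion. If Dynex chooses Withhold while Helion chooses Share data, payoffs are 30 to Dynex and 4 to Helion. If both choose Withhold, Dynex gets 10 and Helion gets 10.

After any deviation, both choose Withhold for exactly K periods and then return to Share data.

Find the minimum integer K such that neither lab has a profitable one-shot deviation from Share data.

4

No profitable deviation requires (18−10)(δ+…+δ^K) ≥ 30−18, i.e. δ+…+δ^K ≥ 3/2 ≈ 1.5000.
With δ = 2/3, the partial sums are K=1: 0.6667, K=2: 1.1111, K=3: 1.4074, K=4: 1.6049.
K = 4 is the first length at which the sum reaches 1.5000.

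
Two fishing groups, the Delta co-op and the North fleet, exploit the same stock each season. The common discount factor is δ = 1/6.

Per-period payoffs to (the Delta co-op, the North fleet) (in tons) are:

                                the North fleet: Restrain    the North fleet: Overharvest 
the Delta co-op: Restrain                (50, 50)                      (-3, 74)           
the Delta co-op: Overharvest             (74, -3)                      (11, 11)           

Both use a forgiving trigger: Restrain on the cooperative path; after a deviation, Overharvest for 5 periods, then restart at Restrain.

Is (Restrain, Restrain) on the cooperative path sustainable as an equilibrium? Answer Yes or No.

IC: δ+…+δ^5 ≥ (74−50)/(50−11) = 8/13.
At δ = 1/6: partial sum = 0.2000 < 0.6154. Cooperation not sustainable.

No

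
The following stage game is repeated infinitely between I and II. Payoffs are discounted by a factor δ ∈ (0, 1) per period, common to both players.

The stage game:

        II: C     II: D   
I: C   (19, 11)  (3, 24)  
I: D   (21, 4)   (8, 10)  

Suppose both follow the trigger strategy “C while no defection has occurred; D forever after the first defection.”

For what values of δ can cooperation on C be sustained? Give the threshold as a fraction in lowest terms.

I: cooperation gives 19 each period; deviation gives 21 once then 8 forever.
  19/(1−δ) ≥ 21 + 8δ/(1−δ) ⇒ δ ≥ 2/13.
II: cooperation gives 11 each period; deviation gives 24 once then 10 forever.
  δ ≥ 13/14.
Both must hold, so the binding constraint is II's: δ ≥ 13/14.

13/14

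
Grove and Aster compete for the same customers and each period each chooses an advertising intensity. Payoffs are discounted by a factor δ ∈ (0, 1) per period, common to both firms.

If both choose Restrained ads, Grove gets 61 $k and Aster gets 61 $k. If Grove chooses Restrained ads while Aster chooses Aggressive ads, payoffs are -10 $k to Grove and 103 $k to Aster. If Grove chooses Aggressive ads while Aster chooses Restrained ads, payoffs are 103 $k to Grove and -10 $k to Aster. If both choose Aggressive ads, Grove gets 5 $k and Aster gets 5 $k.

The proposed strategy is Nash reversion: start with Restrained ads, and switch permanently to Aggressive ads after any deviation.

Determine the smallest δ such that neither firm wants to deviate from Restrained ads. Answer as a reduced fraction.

3/7

Under grim trigger the critical discount factor is (T−C)/(T−P) with T = 103, C = 61, P = 5.
δ* = (103−61)/(103−5) = 42/98 = 3/7.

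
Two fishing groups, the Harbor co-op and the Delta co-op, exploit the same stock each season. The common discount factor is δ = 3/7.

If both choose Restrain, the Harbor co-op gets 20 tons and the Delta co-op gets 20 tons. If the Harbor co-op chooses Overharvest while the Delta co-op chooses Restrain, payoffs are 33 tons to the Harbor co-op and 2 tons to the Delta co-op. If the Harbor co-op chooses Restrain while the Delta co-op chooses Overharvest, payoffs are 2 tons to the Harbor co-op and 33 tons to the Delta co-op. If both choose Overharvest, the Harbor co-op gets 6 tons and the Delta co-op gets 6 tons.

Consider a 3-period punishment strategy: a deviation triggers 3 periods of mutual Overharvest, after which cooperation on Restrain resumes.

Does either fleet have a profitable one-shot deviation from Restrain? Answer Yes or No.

Yes

A one-shot deviation gives 33 now, then 6 for 3 periods, then back to 20.
Gain from deviating: (33−20) today; loss: (20−6) in each of the next 3 periods.
No-deviation condition: (20−6)(δ+…+δ^3) ≥ 33−20, i.e. δ+…+δ^3 ≥ 13/14.
At δ = 3/7: δ+…+δ^3 = 0.6910 < 0.9286.
So cooperation is not sustainable.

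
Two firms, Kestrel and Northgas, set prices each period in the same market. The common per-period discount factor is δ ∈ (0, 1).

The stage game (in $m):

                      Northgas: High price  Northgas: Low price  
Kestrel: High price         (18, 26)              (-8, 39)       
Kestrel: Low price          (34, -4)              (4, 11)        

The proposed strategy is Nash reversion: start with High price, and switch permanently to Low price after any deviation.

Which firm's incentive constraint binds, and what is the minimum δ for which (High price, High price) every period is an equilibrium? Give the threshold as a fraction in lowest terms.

Kestrel; δ ≥ 8/15

Kestrel: cooperation gives 18 each period; deviation gives 34 once then 4 forever.
  18/(1−δ) ≥ 34 + 4δ/(1−δ) ⇒ δ ≥ 16/30 = 8/15.
Northgas: cooperation gives 26 each period; deviation gives 39 once then 11 forever.
  δ ≥ 13/28.
Both must hold, so the binding constraint is Kestrel's: δ ≥ 8/15.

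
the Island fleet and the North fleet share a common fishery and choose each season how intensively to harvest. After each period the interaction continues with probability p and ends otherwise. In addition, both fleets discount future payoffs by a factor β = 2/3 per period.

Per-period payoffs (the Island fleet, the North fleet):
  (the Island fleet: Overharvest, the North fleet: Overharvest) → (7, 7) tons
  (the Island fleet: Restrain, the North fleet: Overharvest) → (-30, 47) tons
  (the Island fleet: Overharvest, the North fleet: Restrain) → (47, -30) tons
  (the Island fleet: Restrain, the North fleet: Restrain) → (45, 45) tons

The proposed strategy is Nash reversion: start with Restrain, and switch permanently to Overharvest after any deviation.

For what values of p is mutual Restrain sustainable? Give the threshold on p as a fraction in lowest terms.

Expected continuation weight on next period's payoff is β·p = 2/3·p, which plays the role of the discount factor.
Cooperation requires 2/3·p ≥ (47−45)/(47−7) = 1/20, hence p ≥ 3/40.

3/40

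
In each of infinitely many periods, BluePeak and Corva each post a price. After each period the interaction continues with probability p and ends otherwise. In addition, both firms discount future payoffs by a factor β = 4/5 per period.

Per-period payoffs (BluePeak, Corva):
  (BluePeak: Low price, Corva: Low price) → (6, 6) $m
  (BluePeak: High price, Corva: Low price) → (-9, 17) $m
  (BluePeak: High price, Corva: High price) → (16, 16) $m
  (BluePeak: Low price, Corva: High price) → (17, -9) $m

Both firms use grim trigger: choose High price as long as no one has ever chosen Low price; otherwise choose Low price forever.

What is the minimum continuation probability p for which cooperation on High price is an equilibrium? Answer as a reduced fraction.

5/44

With continuation probability p and discount β, the effective per-period discount factor is βp.
Grim-trigger IC: βp ≥ (17−16)/(17−6) = 1/11.
So p ≥ (1/11)/(4/5) = 5/44.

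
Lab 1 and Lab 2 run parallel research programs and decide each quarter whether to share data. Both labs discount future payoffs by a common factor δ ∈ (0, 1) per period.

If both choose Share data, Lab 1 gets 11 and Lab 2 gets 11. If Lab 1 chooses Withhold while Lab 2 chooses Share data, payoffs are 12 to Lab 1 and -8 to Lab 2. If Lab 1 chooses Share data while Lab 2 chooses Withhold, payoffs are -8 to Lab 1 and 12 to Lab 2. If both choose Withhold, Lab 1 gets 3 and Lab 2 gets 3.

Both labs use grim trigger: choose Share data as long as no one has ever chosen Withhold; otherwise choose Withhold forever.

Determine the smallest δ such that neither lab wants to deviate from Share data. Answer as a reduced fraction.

Under grim trigger the critical discount factor is (T−C)/(T−P) with T = 12, C = 11, P = 3.
δ* = (12−11)/(12−3) = 1/9.

1/9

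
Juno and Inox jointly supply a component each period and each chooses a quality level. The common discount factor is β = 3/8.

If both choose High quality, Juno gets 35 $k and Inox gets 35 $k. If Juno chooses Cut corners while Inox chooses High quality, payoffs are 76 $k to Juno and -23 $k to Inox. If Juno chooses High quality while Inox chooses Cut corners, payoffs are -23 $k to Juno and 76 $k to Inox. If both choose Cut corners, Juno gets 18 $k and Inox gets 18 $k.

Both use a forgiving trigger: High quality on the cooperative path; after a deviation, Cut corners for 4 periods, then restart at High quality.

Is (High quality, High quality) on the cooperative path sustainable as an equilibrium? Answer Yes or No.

No

Comparing payoff streams over the 5 periods until play realigns: cooperate → 35(1+β+…+β^4); deviate → 76 + 18(β+…+β^4).
Cooperation is sustained iff (35−18)(β+…+β^4) ≥ 76−35.
β+…+β^4 = 3/8·(1−(3/8)^4)/(1−3/8) = 0.5881, and (76−35)/(35−18) = 2.4118.
0.5881 < 2.4118, so cooperation is not sustainable.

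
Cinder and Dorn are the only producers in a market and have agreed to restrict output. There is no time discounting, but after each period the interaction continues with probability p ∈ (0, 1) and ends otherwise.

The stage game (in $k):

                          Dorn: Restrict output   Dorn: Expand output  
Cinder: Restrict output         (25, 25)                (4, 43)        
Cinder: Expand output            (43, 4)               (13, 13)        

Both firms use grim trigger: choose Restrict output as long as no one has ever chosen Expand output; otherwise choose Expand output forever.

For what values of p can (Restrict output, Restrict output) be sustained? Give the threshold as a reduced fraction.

3/5

Expected cooperation value is 25 + p·25 + p²·25 + … = 25/(1−p); deviation gives 43 + p·13/(1−p).
25 ≥ 43(1−p) + 13p ⇒ 30p ≥ 18 ⇒ p ≥ 18/30 = 3/5.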